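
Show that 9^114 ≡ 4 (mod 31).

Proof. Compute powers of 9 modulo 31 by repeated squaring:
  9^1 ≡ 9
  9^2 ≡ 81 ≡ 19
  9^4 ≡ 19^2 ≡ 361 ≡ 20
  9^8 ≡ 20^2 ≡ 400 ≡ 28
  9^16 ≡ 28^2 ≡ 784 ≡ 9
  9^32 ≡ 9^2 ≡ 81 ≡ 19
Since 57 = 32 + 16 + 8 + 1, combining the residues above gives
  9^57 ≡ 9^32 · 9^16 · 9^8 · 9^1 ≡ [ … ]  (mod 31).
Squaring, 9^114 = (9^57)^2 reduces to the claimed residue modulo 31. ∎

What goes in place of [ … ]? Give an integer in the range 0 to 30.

Multiply the listed residues: 19 · 9 · 28 · 9 = 171 → 4788 → 43092.
Reducing modulo 31: 43092 = 1390·31 + 2, so 9^57 ≡ 2.

2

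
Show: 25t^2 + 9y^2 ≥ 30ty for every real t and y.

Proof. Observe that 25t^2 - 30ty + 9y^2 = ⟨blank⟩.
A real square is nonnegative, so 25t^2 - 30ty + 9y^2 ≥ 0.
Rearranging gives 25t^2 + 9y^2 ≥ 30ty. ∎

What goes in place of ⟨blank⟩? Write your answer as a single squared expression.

(5t - 3y)^2

The leading and trailing coefficients are 5^2 and 3^2, and 30 = 2·5·3, so the trinomial is (5t - 3y)^2.
Hence 25t^2 - 30ty + 9y^2 ≥ 0.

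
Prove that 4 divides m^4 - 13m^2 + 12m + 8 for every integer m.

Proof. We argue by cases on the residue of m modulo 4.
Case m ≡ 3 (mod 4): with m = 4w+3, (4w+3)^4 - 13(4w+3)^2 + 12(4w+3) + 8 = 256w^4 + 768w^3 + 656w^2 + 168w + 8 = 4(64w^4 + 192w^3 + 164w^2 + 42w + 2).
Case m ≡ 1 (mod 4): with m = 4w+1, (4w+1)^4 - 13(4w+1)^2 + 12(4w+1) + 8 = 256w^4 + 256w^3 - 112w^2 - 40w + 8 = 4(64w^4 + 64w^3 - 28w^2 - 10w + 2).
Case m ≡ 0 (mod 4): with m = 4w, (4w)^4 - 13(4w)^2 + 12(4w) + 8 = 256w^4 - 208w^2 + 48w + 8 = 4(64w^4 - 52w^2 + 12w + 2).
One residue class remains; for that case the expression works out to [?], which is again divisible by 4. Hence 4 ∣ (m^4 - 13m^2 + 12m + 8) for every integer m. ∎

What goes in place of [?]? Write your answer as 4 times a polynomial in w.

The residues treated are {3, 1, 0}, so the missing case is m ≡ 2 (mod 4); write m = 4w+2.
Then (4w+2)^4 - 13(4w+2)^2 + 12(4w+2) + 8 = 256w^4 + 512w^3 + 176w^2 - 32w - 4 = 4(64w^4 + 128w^3 + 44w^2 - 8w - 1).

4(64w^4 + 128w^3 + 44w^2 - 8w - 1)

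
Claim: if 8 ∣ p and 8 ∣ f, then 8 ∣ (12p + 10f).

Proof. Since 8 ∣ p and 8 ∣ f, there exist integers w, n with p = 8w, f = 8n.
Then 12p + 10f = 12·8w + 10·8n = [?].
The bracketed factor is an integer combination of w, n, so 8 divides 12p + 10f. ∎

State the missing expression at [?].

8(10n + 12w)

Pull the common 8 out of every term: 12·8w + 10·8n = 8(10n + 12w).
10n + 12w is an integer, which exhibits the divisibility.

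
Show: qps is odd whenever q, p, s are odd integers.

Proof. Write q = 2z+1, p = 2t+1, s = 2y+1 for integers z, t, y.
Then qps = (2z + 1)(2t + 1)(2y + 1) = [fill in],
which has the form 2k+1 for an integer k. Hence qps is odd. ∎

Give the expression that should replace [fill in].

2(4tyz + 2ty + 2tz + t + 2yz + y + z) + 1

(2z + 1)(2t + 1)(2y + 1) = 8tyz + 4ty + 4tz + 2t + 4yz + 2y + 2z + 1
= 2(4tyz + 2ty + 2tz + t + 2yz + y + z) + 1.
Since 4tyz + 2ty + 2tz + t + 2yz + y + z is an integer, the product is of the form 2k+1 for an integer k.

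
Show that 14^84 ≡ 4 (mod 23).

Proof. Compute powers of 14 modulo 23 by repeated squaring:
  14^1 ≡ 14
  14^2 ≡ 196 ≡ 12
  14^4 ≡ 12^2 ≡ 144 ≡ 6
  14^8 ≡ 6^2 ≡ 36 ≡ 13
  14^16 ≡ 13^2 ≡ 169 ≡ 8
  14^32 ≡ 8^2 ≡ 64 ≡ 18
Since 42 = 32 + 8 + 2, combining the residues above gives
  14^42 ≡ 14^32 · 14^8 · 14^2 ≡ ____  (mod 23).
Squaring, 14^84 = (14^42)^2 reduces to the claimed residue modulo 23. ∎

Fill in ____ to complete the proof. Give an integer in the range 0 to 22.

2

14^32 · 14^8 · 14^2 ≡ 18 · 13 · 12 = 2808.
2808 mod 23 = 2, so 14^42 ≡ 2 (mod 23).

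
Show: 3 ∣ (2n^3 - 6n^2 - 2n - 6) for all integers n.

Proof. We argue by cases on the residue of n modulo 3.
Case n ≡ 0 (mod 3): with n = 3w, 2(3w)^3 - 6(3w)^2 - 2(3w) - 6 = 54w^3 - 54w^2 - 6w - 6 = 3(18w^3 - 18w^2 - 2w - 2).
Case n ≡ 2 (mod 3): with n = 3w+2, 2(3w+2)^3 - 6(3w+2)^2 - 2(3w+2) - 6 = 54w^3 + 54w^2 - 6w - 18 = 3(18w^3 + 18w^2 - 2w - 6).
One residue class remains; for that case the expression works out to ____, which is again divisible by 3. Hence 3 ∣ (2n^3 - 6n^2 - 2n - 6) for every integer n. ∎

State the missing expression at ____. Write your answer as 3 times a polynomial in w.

3(18w^3 - 8w - 4)

Only n ≡ 1 (mod 3) is unaccounted for. Put n = 3w+1:
2(3w+1)^3 - 6(3w+1)^2 - 2(3w+1) - 6 expands to 54w^3 - 24w - 12,
and factoring out 3 leaves 3(18w^3 - 8w - 4).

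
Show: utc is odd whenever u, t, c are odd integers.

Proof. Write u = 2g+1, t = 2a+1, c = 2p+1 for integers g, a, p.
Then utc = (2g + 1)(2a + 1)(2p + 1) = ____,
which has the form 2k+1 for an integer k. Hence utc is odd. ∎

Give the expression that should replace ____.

Expanding: (2g + 1)(2a + 1)(2p + 1) = 8agp + 4ag + 4ap + 2a + 4gp + 2g + 2p + 1.
Every term except the constant is even, so this is 2(4agp + 2ag + 2ap + a + 2gp + g + p) + 1,
and 4agp + 2ag + 2ap + a + 2gp + g + p ∈ ℤ gives the required form.

2(4agp + 2ag + 2ap + a + 2gp + g + p) + 1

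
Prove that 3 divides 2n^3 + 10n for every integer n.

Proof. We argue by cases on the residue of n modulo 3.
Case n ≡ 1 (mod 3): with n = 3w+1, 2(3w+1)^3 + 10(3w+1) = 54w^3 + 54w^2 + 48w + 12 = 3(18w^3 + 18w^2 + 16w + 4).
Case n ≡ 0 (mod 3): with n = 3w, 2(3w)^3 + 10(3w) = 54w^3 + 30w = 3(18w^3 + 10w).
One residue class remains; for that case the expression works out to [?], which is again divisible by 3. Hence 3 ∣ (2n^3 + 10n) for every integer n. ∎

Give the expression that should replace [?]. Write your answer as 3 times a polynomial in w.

3(18w^3 + 36w^2 + 34w + 12)

The residues treated are {1, 0}, so the missing case is n ≡ 2 (mod 3); write n = 3w+2.
Then 2(3w+2)^3 + 10(3w+2) = 54w^3 + 108w^2 + 102w + 36 = 3(18w^3 + 36w^2 + 34w + 12).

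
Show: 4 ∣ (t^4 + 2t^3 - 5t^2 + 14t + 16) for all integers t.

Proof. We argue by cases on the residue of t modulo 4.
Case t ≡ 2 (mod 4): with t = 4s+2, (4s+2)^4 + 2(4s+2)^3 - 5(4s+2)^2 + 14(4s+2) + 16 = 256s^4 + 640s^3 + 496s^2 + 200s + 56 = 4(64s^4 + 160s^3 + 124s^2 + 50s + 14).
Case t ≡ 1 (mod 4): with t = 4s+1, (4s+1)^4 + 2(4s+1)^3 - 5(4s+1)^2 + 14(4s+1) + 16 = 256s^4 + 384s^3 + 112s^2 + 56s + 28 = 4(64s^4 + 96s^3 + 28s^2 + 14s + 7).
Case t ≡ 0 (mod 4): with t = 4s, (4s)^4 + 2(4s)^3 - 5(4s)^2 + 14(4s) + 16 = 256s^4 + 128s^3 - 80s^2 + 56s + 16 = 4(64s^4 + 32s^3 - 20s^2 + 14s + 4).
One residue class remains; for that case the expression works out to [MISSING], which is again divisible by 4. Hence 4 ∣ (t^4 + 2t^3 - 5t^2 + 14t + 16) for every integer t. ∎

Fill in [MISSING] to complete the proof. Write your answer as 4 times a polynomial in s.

4(64s^4 + 224s^3 + 268s^2 + 146s + 37)

The residues treated are {2, 1, 0}, so the missing case is t ≡ 3 (mod 4); write t = 4s+3.
Then (4s+3)^4 + 2(4s+3)^3 - 5(4s+3)^2 + 14(4s+3) + 16 = 256s^4 + 896s^3 + 1072s^2 + 584s + 148 = 4(64s^4 + 224s^3 + 268s^2 + 146s + 37).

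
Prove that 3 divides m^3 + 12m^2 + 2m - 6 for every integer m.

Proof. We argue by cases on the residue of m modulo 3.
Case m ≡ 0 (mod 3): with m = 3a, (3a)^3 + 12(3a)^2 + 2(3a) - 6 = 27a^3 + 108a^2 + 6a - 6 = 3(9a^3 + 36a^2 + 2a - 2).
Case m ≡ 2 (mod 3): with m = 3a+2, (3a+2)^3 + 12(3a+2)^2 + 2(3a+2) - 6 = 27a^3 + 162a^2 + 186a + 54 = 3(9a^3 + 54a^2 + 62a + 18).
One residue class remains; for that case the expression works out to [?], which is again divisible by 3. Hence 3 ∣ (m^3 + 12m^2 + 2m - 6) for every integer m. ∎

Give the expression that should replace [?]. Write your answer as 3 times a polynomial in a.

3(9a^3 + 45a^2 + 29a + 3)

Only m ≡ 1 (mod 3) is unaccounted for. Put m = 3a+1:
(3a+1)^3 + 12(3a+1)^2 + 2(3a+1) - 6 expands to 27a^3 + 135a^2 + 87a + 9,
and factoring out 3 leaves 3(9a^3 + 45a^2 + 29a + 3).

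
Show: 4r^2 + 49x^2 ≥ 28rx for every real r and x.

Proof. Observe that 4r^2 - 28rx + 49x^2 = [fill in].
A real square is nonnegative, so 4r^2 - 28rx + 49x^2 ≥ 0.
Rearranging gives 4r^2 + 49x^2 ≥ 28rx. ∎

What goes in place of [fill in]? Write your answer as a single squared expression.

The leading and trailing coefficients are 2^2 and 7^2, and 28 = 2·2·7, so the trinomial is (2r - 7x)^2.
Hence 4r^2 - 28rx + 49x^2 ≥ 0.

(2r - 7x)^2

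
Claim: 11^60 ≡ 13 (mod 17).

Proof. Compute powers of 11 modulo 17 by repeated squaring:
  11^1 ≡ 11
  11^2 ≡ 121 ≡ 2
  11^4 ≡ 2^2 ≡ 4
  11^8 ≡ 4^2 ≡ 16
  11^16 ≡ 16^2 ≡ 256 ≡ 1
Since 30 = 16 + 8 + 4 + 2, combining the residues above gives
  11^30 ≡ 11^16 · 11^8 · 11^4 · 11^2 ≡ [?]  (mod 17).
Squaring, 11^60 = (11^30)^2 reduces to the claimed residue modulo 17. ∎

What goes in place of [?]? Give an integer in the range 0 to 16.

11^16 · 11^8 · 11^4 · 11^2 ≡ 1 · 16 · 4 · 2 = 128.
128 mod 17 = 9, so 11^30 ≡ 9 (mod 17).

9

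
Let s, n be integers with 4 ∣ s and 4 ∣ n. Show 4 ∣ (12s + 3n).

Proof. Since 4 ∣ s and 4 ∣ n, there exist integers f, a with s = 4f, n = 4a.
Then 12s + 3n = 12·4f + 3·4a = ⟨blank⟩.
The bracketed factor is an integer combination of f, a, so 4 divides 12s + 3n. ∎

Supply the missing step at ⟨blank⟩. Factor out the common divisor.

Each term has a factor of 4: 12·4f + 3·4a = 4·(3a + 12f).
Since 3a + 12f is an integer, 4 ∣ (12s + 3n).

4(3a + 12f)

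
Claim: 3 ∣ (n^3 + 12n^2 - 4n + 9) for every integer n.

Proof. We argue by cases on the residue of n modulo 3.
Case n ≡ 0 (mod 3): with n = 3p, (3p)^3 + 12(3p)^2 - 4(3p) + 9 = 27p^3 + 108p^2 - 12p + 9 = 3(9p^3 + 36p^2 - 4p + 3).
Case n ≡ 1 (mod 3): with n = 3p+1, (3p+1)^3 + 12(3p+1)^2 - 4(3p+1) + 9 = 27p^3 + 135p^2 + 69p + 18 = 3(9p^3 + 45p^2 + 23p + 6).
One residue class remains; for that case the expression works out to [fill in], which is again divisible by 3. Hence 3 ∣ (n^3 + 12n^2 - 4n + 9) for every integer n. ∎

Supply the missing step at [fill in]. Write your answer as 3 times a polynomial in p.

Only n ≡ 2 (mod 3) is unaccounted for. Put n = 3p+2:
(3p+2)^3 + 12(3p+2)^2 - 4(3p+2) + 9 expands to 27p^3 + 162p^2 + 168p + 57,
and factoring out 3 leaves 3(9p^3 + 54p^2 + 56p + 19).

3(9p^3 + 54p^2 + 56p + 19)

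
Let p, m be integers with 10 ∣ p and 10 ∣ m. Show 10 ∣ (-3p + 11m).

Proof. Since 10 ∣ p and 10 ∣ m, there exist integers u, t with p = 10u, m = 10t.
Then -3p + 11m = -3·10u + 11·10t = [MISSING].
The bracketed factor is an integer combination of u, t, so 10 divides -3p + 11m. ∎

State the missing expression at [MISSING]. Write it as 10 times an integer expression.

10(11t - 3u)

Pull the common 10 out of every term: -3·10u + 11·10t = 10(11t - 3u).
11t - 3u is an integer, which exhibits the divisibility.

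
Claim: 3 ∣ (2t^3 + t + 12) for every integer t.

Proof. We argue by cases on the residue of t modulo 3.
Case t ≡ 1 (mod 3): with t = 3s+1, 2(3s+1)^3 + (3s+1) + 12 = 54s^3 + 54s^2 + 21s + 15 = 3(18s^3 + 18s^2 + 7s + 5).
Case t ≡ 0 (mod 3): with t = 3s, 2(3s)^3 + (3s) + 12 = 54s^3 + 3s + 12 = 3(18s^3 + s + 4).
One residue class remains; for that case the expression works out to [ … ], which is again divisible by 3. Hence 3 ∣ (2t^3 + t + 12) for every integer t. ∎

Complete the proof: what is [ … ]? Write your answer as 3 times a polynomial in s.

3(18s^3 + 36s^2 + 25s + 10)

The residues treated are {1, 0}, so the missing case is t ≡ 2 (mod 3); write t = 3s+2.
Then 2(3s+2)^3 + (3s+2) + 12 = 54s^3 + 108s^2 + 75s + 30 = 3(18s^3 + 36s^2 + 25s + 10).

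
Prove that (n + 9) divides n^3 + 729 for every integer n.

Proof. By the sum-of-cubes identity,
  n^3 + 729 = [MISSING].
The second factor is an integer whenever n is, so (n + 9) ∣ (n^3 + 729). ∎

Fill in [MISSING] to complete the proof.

Polynomial division of n^3 + 729 by n + 9 leaves remainder 0 and quotient n^2 - 9n + 81.
Hence n^3 + 729 = (n + 9)(n^2 - 9n + 81).

(n + 9)(n^2 - 9n + 81)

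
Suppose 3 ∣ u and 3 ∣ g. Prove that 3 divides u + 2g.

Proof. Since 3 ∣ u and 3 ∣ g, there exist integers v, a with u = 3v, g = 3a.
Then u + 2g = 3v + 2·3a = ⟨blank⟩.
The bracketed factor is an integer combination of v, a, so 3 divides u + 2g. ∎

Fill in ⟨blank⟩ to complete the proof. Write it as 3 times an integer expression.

3(2a + v)

Pull the common 3 out of every term: 3v + 2·3a = 3(2a + v).
2a + v is an integer, which exhibits the divisibility.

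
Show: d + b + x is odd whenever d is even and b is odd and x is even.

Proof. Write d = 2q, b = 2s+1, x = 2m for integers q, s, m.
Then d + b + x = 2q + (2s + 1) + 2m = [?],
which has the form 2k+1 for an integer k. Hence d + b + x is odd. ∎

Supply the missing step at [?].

Expanding: 2q + (2s + 1) + 2m = 2m + 2q + 2s + 1.
Every term except the constant is even, so this is 2(m + q + s) + 1,
and m + q + s ∈ ℤ gives the required form.

2(m + q + s) + 1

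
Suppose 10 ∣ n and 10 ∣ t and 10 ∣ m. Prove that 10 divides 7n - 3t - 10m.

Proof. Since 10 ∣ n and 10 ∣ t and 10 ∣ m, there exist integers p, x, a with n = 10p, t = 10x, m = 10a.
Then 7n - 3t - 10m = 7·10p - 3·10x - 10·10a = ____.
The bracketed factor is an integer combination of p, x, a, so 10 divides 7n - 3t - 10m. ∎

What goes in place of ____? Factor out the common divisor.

10(-10a + 7p - 3x)

Each term has a factor of 10: 7·10p - 3·10x - 10·10a = 10·(-10a + 7p - 3x).
Since -10a + 7p - 3x is an integer, 10 ∣ (7n - 3t - 10m).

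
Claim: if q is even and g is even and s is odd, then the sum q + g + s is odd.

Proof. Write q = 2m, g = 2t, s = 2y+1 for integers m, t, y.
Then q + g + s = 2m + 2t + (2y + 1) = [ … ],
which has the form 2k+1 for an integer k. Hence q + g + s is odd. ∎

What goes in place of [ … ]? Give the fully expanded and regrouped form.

2(m + t + y) + 1

2m + 2t + (2y + 1) = 2m + 2t + 2y + 1
= 2(m + t + y) + 1.
Since m + t + y is an integer, the sum is of the form 2k+1 for an integer k.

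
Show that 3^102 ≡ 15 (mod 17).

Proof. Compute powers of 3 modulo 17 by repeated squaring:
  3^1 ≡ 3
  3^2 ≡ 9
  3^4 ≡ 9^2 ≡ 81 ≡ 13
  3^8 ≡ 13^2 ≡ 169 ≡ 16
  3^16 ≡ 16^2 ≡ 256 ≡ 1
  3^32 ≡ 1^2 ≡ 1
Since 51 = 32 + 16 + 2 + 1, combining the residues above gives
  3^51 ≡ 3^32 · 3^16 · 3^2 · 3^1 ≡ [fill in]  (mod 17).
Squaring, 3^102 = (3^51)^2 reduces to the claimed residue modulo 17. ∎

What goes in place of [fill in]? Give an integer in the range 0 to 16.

10

Multiply the listed residues: 1 · 1 · 9 · 3 = 1 → 9 → 27.
Reducing modulo 17: 27 = 1·17 + 10, so 3^51 ≡ 10.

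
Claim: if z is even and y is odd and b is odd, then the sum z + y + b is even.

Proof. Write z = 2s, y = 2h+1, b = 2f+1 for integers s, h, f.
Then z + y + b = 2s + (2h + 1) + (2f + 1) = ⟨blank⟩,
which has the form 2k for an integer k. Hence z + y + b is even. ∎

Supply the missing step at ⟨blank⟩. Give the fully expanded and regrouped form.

2s + (2h + 1) + (2f + 1) = 2f + 2h + 2s + 2
= 2(f + h + s + 1).
Since f + h + s + 1 is an integer, the sum is of the form 2k for an integer k.

2(f + h + s + 1)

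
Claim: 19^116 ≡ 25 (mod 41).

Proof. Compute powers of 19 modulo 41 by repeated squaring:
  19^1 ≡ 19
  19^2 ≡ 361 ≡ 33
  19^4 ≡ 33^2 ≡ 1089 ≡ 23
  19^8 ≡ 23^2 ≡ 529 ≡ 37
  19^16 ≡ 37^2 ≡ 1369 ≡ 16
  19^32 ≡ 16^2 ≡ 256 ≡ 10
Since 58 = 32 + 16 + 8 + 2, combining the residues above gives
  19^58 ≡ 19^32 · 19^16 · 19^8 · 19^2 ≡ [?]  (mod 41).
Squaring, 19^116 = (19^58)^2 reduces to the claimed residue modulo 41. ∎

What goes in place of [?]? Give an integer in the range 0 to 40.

36

19^32 · 19^16 · 19^8 · 19^2 ≡ 10 · 16 · 37 · 33 = 195360.
195360 mod 41 = 36, so 19^58 ≡ 36 (mod 41).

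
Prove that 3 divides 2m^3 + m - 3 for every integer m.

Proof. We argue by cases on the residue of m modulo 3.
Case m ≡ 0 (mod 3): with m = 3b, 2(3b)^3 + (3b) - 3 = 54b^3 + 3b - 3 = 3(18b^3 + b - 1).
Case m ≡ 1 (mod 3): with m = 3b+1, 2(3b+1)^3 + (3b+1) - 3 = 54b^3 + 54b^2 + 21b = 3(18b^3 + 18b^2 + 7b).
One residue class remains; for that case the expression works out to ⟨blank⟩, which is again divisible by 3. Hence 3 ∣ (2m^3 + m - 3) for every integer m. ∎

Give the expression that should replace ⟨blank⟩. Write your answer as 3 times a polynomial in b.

Only m ≡ 2 (mod 3) is unaccounted for. Put m = 3b+2:
2(3b+2)^3 + (3b+2) - 3 expands to 54b^3 + 108b^2 + 75b + 15,
and factoring out 3 leaves 3(18b^3 + 36b^2 + 25b + 5).

3(18b^3 + 36b^2 + 25b + 5)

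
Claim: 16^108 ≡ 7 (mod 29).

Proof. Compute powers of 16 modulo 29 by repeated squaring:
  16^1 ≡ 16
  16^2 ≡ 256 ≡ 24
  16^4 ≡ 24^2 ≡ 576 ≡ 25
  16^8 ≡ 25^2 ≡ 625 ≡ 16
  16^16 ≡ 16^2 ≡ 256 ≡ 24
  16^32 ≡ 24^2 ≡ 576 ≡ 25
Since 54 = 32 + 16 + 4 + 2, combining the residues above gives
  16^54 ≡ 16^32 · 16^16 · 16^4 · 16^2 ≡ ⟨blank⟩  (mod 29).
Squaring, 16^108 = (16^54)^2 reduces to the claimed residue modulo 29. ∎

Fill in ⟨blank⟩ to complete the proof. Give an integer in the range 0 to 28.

23

Multiply the listed residues: 25 · 24 · 25 · 24 = 600 → 15000 → 360000.
Reducing modulo 29: 360000 = 12413·29 + 23, so 16^54 ≡ 23.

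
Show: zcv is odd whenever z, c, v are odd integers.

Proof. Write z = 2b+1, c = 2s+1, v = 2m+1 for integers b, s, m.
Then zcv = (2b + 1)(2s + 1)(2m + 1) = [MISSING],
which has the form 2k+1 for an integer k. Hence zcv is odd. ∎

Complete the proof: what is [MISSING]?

2(4bms + 2bm + 2bs + b + 2ms + m + s) + 1

Expanding: (2b + 1)(2s + 1)(2m + 1) = 8bms + 4bm + 4bs + 2b + 4ms + 2m + 2s + 1.
Every term except the constant is even, so this is 2(4bms + 2bm + 2bs + b + 2ms + m + s) + 1,
and 4bms + 2bm + 2bs + b + 2ms + m + s ∈ ℤ gives the required form.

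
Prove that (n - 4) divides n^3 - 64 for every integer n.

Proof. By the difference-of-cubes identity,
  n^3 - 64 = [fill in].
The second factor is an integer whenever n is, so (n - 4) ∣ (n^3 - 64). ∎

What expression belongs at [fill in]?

(n - 4)(n^2 + 4n + 16)

Polynomial division of n^3 - 64 by n - 4 leaves remainder 0 and quotient n^2 + 4n + 16.
Hence n^3 - 64 = (n - 4)(n^2 + 4n + 16).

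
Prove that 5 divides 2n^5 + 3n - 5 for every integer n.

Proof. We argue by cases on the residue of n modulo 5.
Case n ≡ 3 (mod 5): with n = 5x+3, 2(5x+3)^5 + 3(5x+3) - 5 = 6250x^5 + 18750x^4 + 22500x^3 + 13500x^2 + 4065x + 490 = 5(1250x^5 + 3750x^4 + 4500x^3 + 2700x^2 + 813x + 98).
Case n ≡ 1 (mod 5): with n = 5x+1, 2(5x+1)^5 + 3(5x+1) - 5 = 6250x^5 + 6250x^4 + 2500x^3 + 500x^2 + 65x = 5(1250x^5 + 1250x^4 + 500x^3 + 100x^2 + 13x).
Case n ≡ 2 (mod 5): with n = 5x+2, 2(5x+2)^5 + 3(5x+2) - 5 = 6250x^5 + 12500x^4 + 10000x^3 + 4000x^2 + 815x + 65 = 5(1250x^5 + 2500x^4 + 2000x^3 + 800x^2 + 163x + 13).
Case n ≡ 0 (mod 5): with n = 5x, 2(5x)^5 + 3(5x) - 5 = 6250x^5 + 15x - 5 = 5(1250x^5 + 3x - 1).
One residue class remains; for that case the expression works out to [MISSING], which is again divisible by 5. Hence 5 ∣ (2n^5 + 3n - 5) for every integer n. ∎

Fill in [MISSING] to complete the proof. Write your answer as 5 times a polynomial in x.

5(1250x^5 + 5000x^4 + 8000x^3 + 6400x^2 + 2563x + 411)

The residues treated are {3, 1, 2, 0}, so the missing case is n ≡ 4 (mod 5); write n = 5x+4.
Then 2(5x+4)^5 + 3(5x+4) - 5 = 6250x^5 + 25000x^4 + 40000x^3 + 32000x^2 + 12815x + 2055 = 5(1250x^5 + 5000x^4 + 8000x^3 + 6400x^2 + 2563x + 411).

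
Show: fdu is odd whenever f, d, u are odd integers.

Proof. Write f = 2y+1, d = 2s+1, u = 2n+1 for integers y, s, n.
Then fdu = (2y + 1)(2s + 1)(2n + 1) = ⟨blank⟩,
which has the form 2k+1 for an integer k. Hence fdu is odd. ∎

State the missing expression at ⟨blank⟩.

(2y + 1)(2s + 1)(2n + 1) = 8nsy + 4ns + 4ny + 2n + 4sy + 2s + 2y + 1
= 2(4nsy + 2ns + 2ny + n + 2sy + s + y) + 1.
Since 4nsy + 2ns + 2ny + n + 2sy + s + y is an integer, the product is of the form 2k+1 for an integer k.

2(4nsy + 2ns + 2ny + n + 2sy + s + y) + 1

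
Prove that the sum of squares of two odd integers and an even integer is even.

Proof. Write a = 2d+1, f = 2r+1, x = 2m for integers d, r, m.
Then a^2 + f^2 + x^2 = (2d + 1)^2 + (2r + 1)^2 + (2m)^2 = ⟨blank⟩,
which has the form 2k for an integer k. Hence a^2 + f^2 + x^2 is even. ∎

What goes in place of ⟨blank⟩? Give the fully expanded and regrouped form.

Expanding: (2d + 1)^2 + (2r + 1)^2 + (2m)^2 = 4d^2 + 4d + 4m^2 + 4r^2 + 4r + 2.
Every term is even; pulling out the factor of 2 gives 2(2d^2 + 2d + 2m^2 + 2r^2 + 2r + 1).

2(2d^2 + 2d + 2m^2 + 2r^2 + 2r + 1)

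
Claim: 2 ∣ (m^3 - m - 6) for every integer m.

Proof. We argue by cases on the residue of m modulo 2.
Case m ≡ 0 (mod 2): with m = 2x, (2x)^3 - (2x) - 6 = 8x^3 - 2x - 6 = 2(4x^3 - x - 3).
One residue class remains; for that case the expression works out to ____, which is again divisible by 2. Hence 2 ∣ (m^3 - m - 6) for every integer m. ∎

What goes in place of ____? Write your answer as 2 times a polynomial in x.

The residues treated are {0}, so the missing case is m ≡ 1 (mod 2); write m = 2x+1.
Then (2x+1)^3 - (2x+1) - 6 = 8x^3 + 12x^2 + 4x - 6 = 2(4x^3 + 6x^2 + 2x - 3).

2(4x^3 + 6x^2 + 2x - 3)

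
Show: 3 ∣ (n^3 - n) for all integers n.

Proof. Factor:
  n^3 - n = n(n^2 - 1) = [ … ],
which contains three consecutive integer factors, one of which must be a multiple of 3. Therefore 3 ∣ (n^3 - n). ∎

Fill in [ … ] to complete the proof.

n(n^2 - 1) = n(n - 1)(n + 1) = (n - 1)n(n + 1).
These three factors are consecutive integers, so their product is divisible by 3.

(n - 1)n(n + 1)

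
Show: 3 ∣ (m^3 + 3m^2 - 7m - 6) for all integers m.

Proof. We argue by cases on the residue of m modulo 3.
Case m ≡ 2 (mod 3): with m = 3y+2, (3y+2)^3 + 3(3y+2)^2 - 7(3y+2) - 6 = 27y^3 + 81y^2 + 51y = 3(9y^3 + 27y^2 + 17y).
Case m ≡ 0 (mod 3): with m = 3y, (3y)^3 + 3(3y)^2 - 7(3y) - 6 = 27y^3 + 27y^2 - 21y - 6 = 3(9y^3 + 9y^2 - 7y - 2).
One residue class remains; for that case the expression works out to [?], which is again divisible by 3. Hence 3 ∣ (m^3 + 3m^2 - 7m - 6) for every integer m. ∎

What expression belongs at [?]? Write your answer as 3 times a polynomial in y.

Only m ≡ 1 (mod 3) is unaccounted for. Put m = 3y+1:
(3y+1)^3 + 3(3y+1)^2 - 7(3y+1) - 6 expands to 27y^3 + 54y^2 + 6y - 9,
and factoring out 3 leaves 3(9y^3 + 18y^2 + 2y - 3).

3(9y^3 + 18y^2 + 2y - 3)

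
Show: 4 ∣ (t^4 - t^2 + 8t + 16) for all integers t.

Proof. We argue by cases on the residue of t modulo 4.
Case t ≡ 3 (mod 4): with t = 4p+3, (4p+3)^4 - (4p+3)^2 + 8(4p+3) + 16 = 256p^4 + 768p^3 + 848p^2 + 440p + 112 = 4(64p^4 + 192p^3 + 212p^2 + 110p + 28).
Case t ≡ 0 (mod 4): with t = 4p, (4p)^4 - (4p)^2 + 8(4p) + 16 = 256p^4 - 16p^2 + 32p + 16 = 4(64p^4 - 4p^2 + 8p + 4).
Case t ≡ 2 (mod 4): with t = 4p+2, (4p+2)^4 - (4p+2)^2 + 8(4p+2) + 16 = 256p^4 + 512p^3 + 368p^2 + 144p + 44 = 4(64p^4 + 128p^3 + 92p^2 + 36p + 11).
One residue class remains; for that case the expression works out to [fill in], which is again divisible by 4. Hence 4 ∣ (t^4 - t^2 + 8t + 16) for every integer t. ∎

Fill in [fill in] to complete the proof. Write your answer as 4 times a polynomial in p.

4(64p^4 + 64p^3 + 20p^2 + 10p + 6)

Only t ≡ 1 (mod 4) is unaccounted for. Put t = 4p+1:
(4p+1)^4 - (4p+1)^2 + 8(4p+1) + 16 expands to 256p^4 + 256p^3 + 80p^2 + 40p + 24,
and factoring out 4 leaves 4(64p^4 + 64p^3 + 20p^2 + 10p + 6).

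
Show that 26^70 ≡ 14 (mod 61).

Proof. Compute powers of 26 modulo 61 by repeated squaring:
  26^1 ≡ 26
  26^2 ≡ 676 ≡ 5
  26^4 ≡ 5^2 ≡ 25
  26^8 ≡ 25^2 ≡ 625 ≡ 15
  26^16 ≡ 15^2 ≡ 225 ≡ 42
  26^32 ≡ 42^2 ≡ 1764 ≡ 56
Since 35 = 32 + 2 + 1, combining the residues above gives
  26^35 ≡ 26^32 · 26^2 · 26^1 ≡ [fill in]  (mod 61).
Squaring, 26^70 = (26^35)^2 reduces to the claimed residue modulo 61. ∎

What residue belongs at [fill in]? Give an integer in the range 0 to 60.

Multiply the listed residues: 56 · 5 · 26 = 280 → 7280.
Reducing modulo 61: 7280 = 119·61 + 21, so 26^35 ≡ 21.

21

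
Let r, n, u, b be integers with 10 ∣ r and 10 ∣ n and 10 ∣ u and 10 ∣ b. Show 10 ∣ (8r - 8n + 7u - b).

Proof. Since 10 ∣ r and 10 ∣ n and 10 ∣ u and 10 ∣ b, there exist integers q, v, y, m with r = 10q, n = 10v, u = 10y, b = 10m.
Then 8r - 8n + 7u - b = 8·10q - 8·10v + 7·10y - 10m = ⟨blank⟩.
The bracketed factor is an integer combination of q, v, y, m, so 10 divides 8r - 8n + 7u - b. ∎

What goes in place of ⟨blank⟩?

Pull the common 10 out of every term: 8·10q - 8·10v + 7·10y - 10m = 10(-m + 8q - 8v + 7y).
-m + 8q - 8v + 7y is an integer, which exhibits the divisibility.

10(-m + 8q - 8v + 7y)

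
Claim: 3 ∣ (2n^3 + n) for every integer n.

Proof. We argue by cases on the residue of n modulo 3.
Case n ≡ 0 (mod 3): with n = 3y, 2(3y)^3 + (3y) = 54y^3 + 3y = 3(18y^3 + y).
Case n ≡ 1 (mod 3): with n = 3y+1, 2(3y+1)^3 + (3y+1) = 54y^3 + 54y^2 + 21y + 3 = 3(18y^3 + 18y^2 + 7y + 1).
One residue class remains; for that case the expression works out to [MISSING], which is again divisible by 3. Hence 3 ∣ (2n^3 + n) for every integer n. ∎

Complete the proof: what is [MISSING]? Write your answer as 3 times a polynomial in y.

3(18y^3 + 36y^2 + 25y + 6)

Only n ≡ 2 (mod 3) is unaccounted for. Put n = 3y+2:
2(3y+2)^3 + (3y+2) expands to 54y^3 + 108y^2 + 75y + 18,
and factoring out 3 leaves 3(18y^3 + 36y^2 + 25y + 6).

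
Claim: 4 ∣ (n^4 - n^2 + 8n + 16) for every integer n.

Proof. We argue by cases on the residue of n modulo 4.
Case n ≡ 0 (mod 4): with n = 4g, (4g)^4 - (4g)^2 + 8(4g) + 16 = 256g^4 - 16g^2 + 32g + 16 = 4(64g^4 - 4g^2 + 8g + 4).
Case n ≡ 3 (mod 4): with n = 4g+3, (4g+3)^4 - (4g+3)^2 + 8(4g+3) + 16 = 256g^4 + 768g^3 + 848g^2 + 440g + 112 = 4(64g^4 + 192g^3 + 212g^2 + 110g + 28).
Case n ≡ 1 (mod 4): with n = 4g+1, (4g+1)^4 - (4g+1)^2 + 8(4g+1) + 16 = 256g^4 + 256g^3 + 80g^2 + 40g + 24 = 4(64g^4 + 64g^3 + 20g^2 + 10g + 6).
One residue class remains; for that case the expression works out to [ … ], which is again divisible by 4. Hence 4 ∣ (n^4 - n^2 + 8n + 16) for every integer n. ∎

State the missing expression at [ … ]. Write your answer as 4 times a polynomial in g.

Only n ≡ 2 (mod 4) is unaccounted for. Put n = 4g+2:
(4g+2)^4 - (4g+2)^2 + 8(4g+2) + 16 expands to 256g^4 + 512g^3 + 368g^2 + 144g + 44,
and factoring out 4 leaves 4(64g^4 + 128g^3 + 92g^2 + 36g + 11).

4(64g^4 + 128g^3 + 92g^2 + 36g + 11)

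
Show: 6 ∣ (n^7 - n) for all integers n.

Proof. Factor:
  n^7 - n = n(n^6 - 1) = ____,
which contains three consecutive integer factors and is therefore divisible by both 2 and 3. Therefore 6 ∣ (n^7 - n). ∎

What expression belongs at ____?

n^6 - 1 = (n^2 - 1)(n^4 + n^2 + 1), and n^2 - 1 = (n-1)(n+1).
So n(n^6 - 1) = (n - 1)n(n + 1)(n^4 + n^2 + 1).

(n - 1)n(n + 1)(n^4 + n^2 + 1)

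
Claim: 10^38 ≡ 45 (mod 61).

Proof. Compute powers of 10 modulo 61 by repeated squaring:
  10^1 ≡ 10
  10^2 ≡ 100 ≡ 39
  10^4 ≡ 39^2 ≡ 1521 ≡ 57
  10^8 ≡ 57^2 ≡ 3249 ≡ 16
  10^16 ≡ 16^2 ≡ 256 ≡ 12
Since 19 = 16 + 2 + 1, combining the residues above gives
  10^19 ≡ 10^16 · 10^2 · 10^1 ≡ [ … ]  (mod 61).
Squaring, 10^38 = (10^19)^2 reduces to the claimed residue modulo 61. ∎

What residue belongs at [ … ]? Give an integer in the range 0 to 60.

44

10^16 · 10^2 · 10^1 ≡ 12 · 39 · 10 = 4680.
4680 mod 61 = 44, so 10^19 ≡ 44 (mod 61).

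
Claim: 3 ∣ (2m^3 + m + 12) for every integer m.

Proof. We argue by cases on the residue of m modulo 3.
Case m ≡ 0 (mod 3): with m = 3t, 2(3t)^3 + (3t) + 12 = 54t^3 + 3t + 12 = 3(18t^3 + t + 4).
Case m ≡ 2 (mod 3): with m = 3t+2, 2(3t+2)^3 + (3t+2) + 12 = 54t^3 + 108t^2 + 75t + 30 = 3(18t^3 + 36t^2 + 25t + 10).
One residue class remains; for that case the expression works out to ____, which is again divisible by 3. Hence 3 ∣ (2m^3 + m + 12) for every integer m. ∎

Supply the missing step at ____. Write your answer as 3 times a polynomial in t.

3(18t^3 + 18t^2 + 7t + 5)

Only m ≡ 1 (mod 3) is unaccounted for. Put m = 3t+1:
2(3t+1)^3 + (3t+1) + 12 expands to 54t^3 + 54t^2 + 21t + 15,
and factoring out 3 leaves 3(18t^3 + 18t^2 + 7t + 5).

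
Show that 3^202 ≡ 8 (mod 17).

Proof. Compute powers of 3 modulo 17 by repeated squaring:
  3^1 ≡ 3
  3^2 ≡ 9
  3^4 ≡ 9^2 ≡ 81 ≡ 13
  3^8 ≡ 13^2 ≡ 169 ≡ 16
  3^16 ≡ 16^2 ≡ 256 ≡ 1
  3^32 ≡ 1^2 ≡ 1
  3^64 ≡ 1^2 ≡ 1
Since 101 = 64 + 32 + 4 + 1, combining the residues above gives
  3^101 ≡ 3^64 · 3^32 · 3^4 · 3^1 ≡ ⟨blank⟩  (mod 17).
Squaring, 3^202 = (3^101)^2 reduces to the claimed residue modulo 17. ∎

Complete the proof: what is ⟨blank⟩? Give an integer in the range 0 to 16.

Multiply the listed residues: 1 · 1 · 13 · 3 = 1 → 13 → 39.
Reducing modulo 17: 39 = 2·17 + 5, so 3^101 ≡ 5.

5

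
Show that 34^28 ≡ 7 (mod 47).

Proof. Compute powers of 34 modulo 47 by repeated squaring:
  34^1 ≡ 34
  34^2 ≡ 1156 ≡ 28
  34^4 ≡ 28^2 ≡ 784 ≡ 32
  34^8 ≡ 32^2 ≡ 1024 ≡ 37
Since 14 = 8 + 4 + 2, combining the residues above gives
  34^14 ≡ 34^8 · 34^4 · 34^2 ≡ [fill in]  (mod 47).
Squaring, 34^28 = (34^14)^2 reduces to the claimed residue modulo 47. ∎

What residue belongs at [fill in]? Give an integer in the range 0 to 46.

17

Multiply the listed residues: 37 · 32 · 28 = 1184 → 33152.
Reducing modulo 47: 33152 = 705·47 + 17, so 34^14 ≡ 17.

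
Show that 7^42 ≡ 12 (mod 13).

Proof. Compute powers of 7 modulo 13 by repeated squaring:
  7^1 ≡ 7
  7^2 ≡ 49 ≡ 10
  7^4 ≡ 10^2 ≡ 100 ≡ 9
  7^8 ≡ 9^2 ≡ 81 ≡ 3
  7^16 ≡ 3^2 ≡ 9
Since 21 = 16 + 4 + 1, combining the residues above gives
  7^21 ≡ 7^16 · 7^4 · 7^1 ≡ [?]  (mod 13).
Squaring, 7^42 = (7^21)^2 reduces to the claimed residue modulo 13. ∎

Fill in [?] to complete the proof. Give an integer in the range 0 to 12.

8

Multiply the listed residues: 9 · 9 · 7 = 81 → 567.
Reducing modulo 13: 567 = 43·13 + 8, so 7^21 ≡ 8.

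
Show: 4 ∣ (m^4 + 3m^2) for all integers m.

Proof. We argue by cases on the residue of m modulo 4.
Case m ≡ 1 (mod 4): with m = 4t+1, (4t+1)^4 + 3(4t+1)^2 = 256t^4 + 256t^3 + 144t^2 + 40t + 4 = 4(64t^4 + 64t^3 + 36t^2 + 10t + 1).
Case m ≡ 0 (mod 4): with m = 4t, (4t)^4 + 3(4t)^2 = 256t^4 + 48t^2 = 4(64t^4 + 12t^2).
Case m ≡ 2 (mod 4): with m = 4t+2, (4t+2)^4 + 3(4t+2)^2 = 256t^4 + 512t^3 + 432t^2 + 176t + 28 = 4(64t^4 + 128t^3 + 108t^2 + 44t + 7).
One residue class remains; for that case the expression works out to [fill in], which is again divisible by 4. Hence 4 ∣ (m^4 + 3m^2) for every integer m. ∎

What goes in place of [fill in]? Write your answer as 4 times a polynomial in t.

The residues treated are {1, 0, 2}, so the missing case is m ≡ 3 (mod 4); write m = 4t+3.
Then (4t+3)^4 + 3(4t+3)^2 = 256t^4 + 768t^3 + 912t^2 + 504t + 108 = 4(64t^4 + 192t^3 + 228t^2 + 126t + 27).

4(64t^4 + 192t^3 + 228t^2 + 126t + 27)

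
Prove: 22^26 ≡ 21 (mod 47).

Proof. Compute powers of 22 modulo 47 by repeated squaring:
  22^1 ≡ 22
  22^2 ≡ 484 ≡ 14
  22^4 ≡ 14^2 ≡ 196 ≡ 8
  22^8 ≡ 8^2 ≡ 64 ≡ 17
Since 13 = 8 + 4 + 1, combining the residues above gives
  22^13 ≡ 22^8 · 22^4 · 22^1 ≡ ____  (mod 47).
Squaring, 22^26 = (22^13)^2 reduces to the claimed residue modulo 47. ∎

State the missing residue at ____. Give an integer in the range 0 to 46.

31

22^8 · 22^4 · 22^1 ≡ 17 · 8 · 22 = 2992.
2992 mod 47 = 31, so 22^13 ≡ 31 (mod 47).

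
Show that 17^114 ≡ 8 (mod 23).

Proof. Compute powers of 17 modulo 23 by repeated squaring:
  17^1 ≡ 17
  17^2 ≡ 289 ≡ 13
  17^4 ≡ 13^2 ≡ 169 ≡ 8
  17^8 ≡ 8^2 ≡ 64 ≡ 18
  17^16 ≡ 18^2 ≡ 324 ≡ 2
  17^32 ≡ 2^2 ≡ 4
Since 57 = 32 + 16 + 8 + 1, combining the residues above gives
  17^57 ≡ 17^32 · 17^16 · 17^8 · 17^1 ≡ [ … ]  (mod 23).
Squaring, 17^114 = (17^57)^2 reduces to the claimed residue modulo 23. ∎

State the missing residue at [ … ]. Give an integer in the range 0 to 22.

10

17^32 · 17^16 · 17^8 · 17^1 ≡ 4 · 2 · 18 · 17 = 2448.
2448 mod 23 = 10, so 17^57 ≡ 10 (mod 23).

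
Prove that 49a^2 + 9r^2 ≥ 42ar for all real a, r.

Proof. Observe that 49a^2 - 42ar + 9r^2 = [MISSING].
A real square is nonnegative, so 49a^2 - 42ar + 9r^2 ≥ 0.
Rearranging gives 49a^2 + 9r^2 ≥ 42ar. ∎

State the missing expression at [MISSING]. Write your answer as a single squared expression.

(7a - 3r)^2

49a^2 - 42ar + 9r^2 is a perfect-square trinomial: the outer terms are (7a)^2 and (3r)^2, and the cross term is -2·7a·3r.
So 49a^2 - 42ar + 9r^2 = (7a - 3r)^2 ≥ 0.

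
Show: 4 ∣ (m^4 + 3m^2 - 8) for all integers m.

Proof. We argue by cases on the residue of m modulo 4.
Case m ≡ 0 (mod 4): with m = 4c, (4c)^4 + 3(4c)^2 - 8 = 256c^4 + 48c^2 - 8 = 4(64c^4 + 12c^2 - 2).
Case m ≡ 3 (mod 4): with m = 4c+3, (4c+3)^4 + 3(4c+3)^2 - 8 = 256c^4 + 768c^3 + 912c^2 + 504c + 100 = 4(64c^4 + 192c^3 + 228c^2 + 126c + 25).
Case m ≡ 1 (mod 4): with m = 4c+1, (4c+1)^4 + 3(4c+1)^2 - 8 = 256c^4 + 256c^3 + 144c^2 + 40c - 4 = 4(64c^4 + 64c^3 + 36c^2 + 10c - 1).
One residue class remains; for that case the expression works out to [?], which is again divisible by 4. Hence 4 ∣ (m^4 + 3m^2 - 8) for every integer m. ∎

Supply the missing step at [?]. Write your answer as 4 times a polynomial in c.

Only m ≡ 2 (mod 4) is unaccounted for. Put m = 4c+2:
(4c+2)^4 + 3(4c+2)^2 - 8 expands to 256c^4 + 512c^3 + 432c^2 + 176c + 20,
and factoring out 4 leaves 4(64c^4 + 128c^3 + 108c^2 + 44c + 5).

4(64c^4 + 128c^3 + 108c^2 + 44c + 5)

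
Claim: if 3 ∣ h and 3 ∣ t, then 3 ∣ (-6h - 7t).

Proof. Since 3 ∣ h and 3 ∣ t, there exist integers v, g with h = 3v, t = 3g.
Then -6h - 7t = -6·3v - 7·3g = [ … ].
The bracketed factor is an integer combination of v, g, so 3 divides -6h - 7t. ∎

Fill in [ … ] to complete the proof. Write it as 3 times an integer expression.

3(-7g - 6v)

Each term has a factor of 3: -6·3v - 7·3g = 3·(-7g - 6v).
Since -7g - 6v is an integer, 3 ∣ (-6h - 7t).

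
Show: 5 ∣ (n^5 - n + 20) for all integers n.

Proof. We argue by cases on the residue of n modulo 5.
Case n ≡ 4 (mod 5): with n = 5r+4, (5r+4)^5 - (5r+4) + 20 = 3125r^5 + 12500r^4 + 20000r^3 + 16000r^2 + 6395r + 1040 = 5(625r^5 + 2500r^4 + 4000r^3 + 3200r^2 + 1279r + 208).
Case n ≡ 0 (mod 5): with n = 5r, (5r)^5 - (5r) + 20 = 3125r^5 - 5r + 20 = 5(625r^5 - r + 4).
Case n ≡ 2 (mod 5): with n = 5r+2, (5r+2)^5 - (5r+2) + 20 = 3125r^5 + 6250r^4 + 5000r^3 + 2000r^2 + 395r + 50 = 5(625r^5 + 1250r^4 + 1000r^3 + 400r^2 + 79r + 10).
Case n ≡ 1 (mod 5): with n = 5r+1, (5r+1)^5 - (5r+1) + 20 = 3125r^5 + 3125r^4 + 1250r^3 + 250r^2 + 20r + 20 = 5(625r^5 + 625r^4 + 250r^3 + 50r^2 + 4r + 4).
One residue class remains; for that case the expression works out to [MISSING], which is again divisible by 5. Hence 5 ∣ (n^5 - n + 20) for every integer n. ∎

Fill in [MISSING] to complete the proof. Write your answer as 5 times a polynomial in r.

5(625r^5 + 1875r^4 + 2250r^3 + 1350r^2 + 404r + 52)

The residues treated are {4, 0, 2, 1}, so the missing case is n ≡ 3 (mod 5); write n = 5r+3.
Then (5r+3)^5 - (5r+3) + 20 = 3125r^5 + 9375r^4 + 11250r^3 + 6750r^2 + 2020r + 260 = 5(625r^5 + 1875r^4 + 2250r^3 + 1350r^2 + 404r + 52).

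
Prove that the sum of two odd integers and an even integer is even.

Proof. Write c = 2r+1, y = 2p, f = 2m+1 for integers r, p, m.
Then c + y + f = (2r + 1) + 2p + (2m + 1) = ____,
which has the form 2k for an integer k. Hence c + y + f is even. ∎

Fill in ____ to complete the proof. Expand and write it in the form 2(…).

2(m + p + r + 1)

Expanding: (2r + 1) + 2p + (2m + 1) = 2m + 2p + 2r + 2.
Every term is even; pulling out the factor of 2 gives 2(m + p + r + 1).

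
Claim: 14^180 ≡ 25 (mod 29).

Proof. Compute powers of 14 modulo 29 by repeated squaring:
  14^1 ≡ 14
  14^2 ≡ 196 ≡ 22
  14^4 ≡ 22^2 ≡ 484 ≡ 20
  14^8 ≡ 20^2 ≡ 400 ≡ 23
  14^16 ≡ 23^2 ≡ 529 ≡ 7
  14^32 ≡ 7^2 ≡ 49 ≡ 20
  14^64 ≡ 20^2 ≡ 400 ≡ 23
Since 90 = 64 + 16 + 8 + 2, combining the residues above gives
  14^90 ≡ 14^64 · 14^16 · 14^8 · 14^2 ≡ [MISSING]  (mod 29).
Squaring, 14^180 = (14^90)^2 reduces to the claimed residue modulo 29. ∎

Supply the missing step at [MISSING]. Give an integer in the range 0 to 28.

Multiply the listed residues: 23 · 7 · 23 · 22 = 161 → 3703 → 81466.
Reducing modulo 29: 81466 = 2809·29 + 5, so 14^90 ≡ 5.

5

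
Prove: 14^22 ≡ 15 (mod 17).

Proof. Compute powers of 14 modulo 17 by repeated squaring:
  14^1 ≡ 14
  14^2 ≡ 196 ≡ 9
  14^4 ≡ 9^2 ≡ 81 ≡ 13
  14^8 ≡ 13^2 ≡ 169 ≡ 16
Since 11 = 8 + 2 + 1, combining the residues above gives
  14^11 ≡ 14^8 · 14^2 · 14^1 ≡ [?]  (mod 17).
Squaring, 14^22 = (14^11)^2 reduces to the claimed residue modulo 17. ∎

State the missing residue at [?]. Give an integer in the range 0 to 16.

10

14^8 · 14^2 · 14^1 ≡ 16 · 9 · 14 = 2016.
2016 mod 17 = 10, so 14^11 ≡ 10 (mod 17).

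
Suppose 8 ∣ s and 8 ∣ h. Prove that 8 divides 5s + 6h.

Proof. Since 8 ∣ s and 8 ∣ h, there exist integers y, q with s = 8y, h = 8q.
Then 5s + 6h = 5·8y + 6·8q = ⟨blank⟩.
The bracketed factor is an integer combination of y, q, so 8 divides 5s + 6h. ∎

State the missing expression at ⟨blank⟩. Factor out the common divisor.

Pull the common 8 out of every term: 5·8y + 6·8q = 8(6q + 5y).
6q + 5y is an integer, which exhibits the divisibility.

8(6q + 5y)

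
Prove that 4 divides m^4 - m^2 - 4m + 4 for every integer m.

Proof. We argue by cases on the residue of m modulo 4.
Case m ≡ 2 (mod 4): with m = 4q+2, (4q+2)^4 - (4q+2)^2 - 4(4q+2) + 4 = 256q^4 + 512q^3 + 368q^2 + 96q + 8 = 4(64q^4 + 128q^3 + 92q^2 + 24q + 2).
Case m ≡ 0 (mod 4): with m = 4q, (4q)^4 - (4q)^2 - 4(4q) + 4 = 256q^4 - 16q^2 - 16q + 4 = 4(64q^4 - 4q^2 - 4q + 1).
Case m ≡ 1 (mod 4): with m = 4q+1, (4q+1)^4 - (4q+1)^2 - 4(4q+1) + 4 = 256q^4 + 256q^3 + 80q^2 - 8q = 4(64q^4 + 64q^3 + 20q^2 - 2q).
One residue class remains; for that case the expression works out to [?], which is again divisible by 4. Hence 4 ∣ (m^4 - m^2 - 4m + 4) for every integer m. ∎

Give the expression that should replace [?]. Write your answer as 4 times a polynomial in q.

Only m ≡ 3 (mod 4) is unaccounted for. Put m = 4q+3:
(4q+3)^4 - (4q+3)^2 - 4(4q+3) + 4 expands to 256q^4 + 768q^3 + 848q^2 + 392q + 64,
and factoring out 4 leaves 4(64q^4 + 192q^3 + 212q^2 + 98q + 16).

4(64q^4 + 192q^3 + 212q^2 + 98q + 16)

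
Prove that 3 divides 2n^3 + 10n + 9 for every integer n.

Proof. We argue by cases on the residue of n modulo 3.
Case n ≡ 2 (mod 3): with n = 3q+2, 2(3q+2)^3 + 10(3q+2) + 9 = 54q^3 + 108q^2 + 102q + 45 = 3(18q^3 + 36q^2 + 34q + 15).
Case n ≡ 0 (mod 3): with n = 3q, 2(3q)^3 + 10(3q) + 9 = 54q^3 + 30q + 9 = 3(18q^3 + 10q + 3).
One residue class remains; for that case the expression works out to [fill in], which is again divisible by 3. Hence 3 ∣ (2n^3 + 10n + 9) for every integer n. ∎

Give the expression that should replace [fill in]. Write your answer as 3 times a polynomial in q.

Only n ≡ 1 (mod 3) is unaccounted for. Put n = 3q+1:
2(3q+1)^3 + 10(3q+1) + 9 expands to 54q^3 + 54q^2 + 48q + 21,
and factoring out 3 leaves 3(18q^3 + 18q^2 + 16q + 7).

3(18q^3 + 18q^2 + 16q + 7)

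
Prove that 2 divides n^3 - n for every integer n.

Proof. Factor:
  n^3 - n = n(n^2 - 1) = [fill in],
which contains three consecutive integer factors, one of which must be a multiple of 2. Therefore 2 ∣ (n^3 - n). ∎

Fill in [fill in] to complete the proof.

n(n^2 - 1) = n(n - 1)(n + 1) = (n - 1)n(n + 1).
These three factors are consecutive integers, so their product is divisible by 2.

(n - 1)n(n + 1)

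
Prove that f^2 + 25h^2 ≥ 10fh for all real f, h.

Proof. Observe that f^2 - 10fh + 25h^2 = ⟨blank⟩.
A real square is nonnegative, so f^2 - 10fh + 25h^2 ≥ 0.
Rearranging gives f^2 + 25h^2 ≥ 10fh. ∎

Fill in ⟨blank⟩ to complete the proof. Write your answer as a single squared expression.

(f - 5h)^2

The leading and trailing coefficients are 1^2 and 5^2, and 10 = 2·1·5, so the trinomial is (f - 5h)^2.
Hence f^2 - 10fh + 25h^2 ≥ 0.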